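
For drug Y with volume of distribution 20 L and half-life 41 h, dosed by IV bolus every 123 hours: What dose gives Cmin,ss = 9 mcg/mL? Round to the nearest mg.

1260 mg

τ/t½ = 123/41 ≈ 3, so f = (1/2)^(123/41) ≈ 0.125000.
Cmin,ss = (D/Vd)·f/(1−f), so D = Cmin,ss·Vd·(1−f)/f.
D = 9 × 20 × (1−f)/f ≈ 9 × 20 × 7.00000 ≈ 1260.00 mg.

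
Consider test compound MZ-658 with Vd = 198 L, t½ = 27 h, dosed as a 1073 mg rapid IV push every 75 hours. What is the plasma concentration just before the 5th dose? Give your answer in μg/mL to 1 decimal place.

0.9 μg/mL

f = (1/2)^(τ/t½) = (1/2)^(75/27) ≈ 0.1458.
C₀ = D/Vd = 1073/198 ≈ 5.419 μg/mL.
Before the 5th dose, 4 doses have been given. Superposition: Cmin = C₀·(f + f² + … + f^4).
≈ 5.419 × (0.1458 + 0.0213 + 0.0031 + 0.0005) ≈ 5.419 × 0.1707 ≈ 0.925 μg/mL.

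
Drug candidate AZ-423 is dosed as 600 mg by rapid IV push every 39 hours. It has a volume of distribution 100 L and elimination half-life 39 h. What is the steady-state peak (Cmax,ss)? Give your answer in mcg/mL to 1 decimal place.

12.0 mcg/mL

The dosing interval is 1 half-life, so f = 2^(−1) = 0.5.
At steady state, R = 1/(1 − 0.5) = 2/1.
Single-dose peak C₀ = D/Vd = 600/100 = 6 mcg/mL.
Steady-state peak Cmax,ss = C₀·R = 6 × 2/1 ≈ 12.000 mcg/mL.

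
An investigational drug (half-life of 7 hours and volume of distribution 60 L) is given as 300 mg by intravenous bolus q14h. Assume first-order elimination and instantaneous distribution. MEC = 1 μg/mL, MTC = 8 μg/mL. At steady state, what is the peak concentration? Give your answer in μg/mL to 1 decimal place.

6.7 μg/mL

τ = 14 h = 2 half-lives, so f = (1/2)^2 = 0.25.
At steady state, R = 1/(1 − 0.25) = 4/3.
Single-dose peak C₀ = D/Vd = 300/60 = 5 μg/mL.
Steady-state peak Cmax,ss = C₀·R = 5 × 4/3 ≈ 6.667 μg/mL.
Peak 6.7 μg/mL vs MTC 8 μg/mL: below toxic threshold.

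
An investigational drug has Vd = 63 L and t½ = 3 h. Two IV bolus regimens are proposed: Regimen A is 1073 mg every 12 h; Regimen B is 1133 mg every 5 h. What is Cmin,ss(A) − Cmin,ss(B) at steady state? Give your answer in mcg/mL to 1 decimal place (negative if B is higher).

-7.1 mcg/mL

Regimen A: f = (1/2)^(12/3) ≈ 0.0625; Cmin,ss = (1073/63)·f/(1−f) ≈ 1.135 mcg/mL.
Regimen B: f = (1/2)^(5/3) ≈ 0.3150; Cmin,ss = (1133/63)·f/(1−f) ≈ 8.270 mcg/mL.
Difference ≈ 1.135 − 8.270 ≈ -7.135 mcg/mL.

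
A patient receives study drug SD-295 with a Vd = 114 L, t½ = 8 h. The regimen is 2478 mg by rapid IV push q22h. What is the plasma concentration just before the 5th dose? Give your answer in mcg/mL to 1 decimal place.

3.8 mcg/mL

f = (1/2)^(τ/t½) = (1/2)^(22/8) ≈ 0.1487.
C₀ = D/Vd = 2478/114 ≈ 21.737 mcg/mL.
Before the 5th dose, 4 doses have been given. Superposition: Cmin = C₀·(f + f² + … + f^4).
≈ 21.737 × (0.1487 + 0.0221 + 0.0033 + 0.0005) ≈ 21.737 × 0.1746 ≈ 3.795 mcg/mL.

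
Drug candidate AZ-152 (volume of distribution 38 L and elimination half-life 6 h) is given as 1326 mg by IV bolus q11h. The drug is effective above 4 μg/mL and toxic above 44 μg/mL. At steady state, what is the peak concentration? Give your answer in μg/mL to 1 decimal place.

k = ln2/t½ = ln2/6 ≈ 0.115525 h⁻¹; fraction remaining f = e^(−kτ) = e^(−0.115525×11) ≈ 0.2806.
Accumulation ratio R = 1/(1 − f) ≈ 1/0.7194 ≈ 1.3900.
Single-dose peak C₀ = D/Vd = 1326/38 ≈ 34.895 μg/mL.
Steady-state peak Cmax,ss = C₀·R ≈ 34.895 × 1.3900 ≈ 48.504 μg/mL.
Peak 48.5 μg/mL vs MTC 44 μg/mL: exceeds toxic threshold.

48.5 μg/mL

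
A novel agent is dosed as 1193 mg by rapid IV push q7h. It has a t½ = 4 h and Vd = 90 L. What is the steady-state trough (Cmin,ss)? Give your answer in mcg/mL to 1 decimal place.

5.6 mcg/mL

k = ln2/t½ = ln2/4 ≈ 0.173287 h⁻¹; fraction remaining f = e^(−kτ) = e^(−0.173287×7) ≈ 0.2973.
Each bolus raises the concentration by D/Vd = 1193/90 ≈ 13.256 mcg/mL.
Steady-state trough Cmin,ss = C₀·f/(1−f) ≈ 13.256 × 0.2973/0.7027 ≈ 5.608 mcg/mL.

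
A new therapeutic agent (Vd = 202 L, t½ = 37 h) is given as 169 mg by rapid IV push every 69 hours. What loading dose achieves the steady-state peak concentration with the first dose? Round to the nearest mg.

f = (1/2)^(69/37) ≈ 0.274549; accumulation ratio R = 1/(1−f) ≈ 1.37845.
Loading dose to hit Cmax,ss on first dose: D_load = D_maint·R ≈ 169 × 1.37845 ≈ 232.96 mg.

233 mg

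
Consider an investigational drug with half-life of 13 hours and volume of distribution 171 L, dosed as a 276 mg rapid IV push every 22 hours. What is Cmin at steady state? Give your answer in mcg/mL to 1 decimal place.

k = ln2/t½ = ln2/13 ≈ 0.053319 h⁻¹; fraction remaining f = e^(−kτ) = e^(−0.053319×22) ≈ 0.3094.
Single-dose peak C₀ = D/Vd = 276/171 ≈ 1.614 mcg/mL.
Steady-state trough Cmin,ss = C₀·f/(1−f) ≈ 1.614 × 0.3094/0.6906 ≈ 0.723 mcg/mL.

0.7 mcg/mL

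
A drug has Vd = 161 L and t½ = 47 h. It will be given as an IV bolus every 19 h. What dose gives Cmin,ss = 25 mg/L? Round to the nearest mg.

τ/t½ = 19/47 ≈ 0.40426, so f = (1/2)^(19/47) ≈ 0.755626.
Cmin,ss = (D/Vd)·f/(1−f), so D = Cmin,ss·Vd·(1−f)/f.
D = 25 × 161 × (1−f)/f ≈ 25 × 161 × 0.32341 ≈ 1301.73 mg.

1302 mg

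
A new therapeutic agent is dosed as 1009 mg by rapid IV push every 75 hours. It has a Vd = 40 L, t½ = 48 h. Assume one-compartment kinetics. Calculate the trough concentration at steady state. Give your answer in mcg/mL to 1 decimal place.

Over one 75-h interval, 75/48 ≈ 1.5625 half-lives elapse, leaving f ≈ 0.3386 of each dose.
At steady state, accumulation factor R = 1/(1 − e^(−kτ)) ≈ 1.5119.
Single-dose peak C₀ = D/Vd = 1009/40 ≈ 25.225 mcg/mL.
Cmax,ss = C₀/(1 − f) ≈ 25.225/0.6614 ≈ 38.139 mcg/mL.
Steady-state trough Cmin,ss = Cmax,ss·f ≈ 38.139 × 0.3386 ≈ 12.914 mcg/mL.

12.9 mcg/mL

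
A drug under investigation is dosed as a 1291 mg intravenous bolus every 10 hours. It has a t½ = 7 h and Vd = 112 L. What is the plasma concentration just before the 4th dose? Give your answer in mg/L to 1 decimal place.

f = (1/2)^(τ/t½) = (1/2)^(10/7) ≈ 0.3715.
C₀ = D/Vd = 1291/112 ≈ 11.527 mg/L.
Before the 4th dose, 3 doses have been given. Superposition: Cmin = C₀·(f + f² + … + f^3).
≈ 11.527 × (0.3715 + 0.1380 + 0.0513) ≈ 11.527 × 0.5608 ≈ 6.464 mg/L.

6.5 mg/L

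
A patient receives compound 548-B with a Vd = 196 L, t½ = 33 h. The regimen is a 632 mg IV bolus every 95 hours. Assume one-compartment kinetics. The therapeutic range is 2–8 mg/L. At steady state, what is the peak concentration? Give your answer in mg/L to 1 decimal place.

3.7 mg/L

τ/t½ = 95/33 ≈ 2.8788, so fraction remaining f = (1/2)^(95/33) ≈ 0.1360.
Accumulation ratio R = 1/(1 − f) ≈ 1/0.8640 ≈ 1.1574.
Each bolus raises the concentration by D/Vd = 632/196 ≈ 3.224 mg/L.
Cmax,ss = C₀/(1 − f) ≈ 3.224/0.8640 ≈ 3.731 mg/L.
Peak 3.7 mg/L vs MTC 8 mg/L: below toxic threshold.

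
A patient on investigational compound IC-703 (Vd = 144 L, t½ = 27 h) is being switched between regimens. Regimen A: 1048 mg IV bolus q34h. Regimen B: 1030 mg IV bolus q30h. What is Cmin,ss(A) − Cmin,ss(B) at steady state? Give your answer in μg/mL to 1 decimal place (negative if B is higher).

Regimen A: f = (1/2)^(34/27) ≈ 0.4178; Cmin,ss = (1048/144)·f/(1−f) ≈ 5.223 μg/mL.
Regimen B: f = (1/2)^(30/27) ≈ 0.4629; Cmin,ss = (1030/144)·f/(1−f) ≈ 6.165 μg/mL.
Difference ≈ 5.223 − 6.165 ≈ -0.942 μg/mL.

-0.9 μg/mL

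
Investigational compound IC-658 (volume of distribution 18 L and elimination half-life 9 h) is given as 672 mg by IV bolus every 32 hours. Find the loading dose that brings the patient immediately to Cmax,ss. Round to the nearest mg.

f = (1/2)^(32/9) ≈ 0.085049; accumulation ratio R = 1/(1−f) ≈ 1.09295.
Loading dose to hit Cmax,ss on first dose: D_load = D_maint·R ≈ 672 × 1.09295 ≈ 734.46 mg.

734 mg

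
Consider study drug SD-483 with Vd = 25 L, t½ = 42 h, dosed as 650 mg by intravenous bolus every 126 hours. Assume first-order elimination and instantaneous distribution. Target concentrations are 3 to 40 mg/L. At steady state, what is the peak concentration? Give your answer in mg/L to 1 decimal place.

τ = 126 h = 3 half-lives, so f = (1/2)^3 = 0.125.
Accumulation ratio R = 1/(1 − f) = 1/0.875 = 8/7.
Single-dose peak C₀ = D/Vd = 650/25 = 26 mg/L.
Steady-state peak Cmax,ss = C₀·R = 26 × 8/7 ≈ 29.714 mg/L.
Peak 29.7 mg/L vs MTC 40 mg/L: below toxic threshold.

29.7 mg/L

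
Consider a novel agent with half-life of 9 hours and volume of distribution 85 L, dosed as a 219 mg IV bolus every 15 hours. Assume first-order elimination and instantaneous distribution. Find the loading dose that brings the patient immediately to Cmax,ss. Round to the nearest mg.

320 mg

f = (1/2)^(15/9) ≈ 0.314980; accumulation ratio R = 1/(1−f) ≈ 1.45981.
Loading dose to hit Cmax,ss on first dose: D_load = D_maint·R ≈ 219 × 1.45981 ≈ 319.70 mg.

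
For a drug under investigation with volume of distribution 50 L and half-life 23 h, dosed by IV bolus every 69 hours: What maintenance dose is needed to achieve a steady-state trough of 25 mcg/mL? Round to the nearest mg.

8750 mg

τ/t½ = 69/23 ≈ 3, so f = (1/2)^(69/23) ≈ 0.125000.
Cmin,ss = (D/Vd)·f/(1−f), so D = Cmin,ss·Vd·(1−f)/f.
D = 25 × 50 × (1−f)/f ≈ 25 × 50 × 7.00000 ≈ 8750.00 mg.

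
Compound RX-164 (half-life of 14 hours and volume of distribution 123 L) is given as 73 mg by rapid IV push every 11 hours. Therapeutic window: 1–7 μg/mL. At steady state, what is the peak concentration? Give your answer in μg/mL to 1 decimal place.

1.4 μg/mL

τ/t½ = 11/14 ≈ 0.78571, so fraction remaining f = (1/2)^(11/14) ≈ 0.5801.
At steady state, accumulation factor R = 1/(1 − e^(−kτ)) ≈ 2.3815.
Each bolus raises the concentration by D/Vd = 73/123 ≈ 0.593 μg/mL.
Steady-state peak Cmax,ss = C₀·R ≈ 0.593 × 2.3815 ≈ 1.412 μg/mL.
Peak 1.4 μg/mL vs MTC 7 μg/mL: below toxic threshold.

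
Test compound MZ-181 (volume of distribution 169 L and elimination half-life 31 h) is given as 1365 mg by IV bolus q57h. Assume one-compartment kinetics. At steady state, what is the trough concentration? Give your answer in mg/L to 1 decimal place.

3.1 mg/L

Over one 57-h interval, 57/31 ≈ 1.8387 half-lives elapse, leaving f ≈ 0.2796 of each dose.
Each bolus raises the concentration by D/Vd = 1365/169 ≈ 8.077 mg/L.
Steady-state trough Cmin,ss = C₀·f/(1−f) ≈ 8.077 × 0.2796/0.7204 ≈ 3.135 mg/L.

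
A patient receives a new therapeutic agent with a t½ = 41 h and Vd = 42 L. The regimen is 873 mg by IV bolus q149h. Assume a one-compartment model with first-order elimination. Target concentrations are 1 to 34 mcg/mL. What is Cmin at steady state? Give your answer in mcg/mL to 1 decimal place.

Over one 149-h interval, 149/41 ≈ 3.6341 half-lives elapse, leaving f ≈ 0.0805 of each dose.
Accumulation ratio R = 1/(1 − f) ≈ 1/0.9195 ≈ 1.0875.
Each bolus raises the concentration by D/Vd = 873/42 ≈ 20.786 mcg/mL.
Cmax,ss = C₀/(1 − f) ≈ 20.786/0.9195 ≈ 22.606 mcg/mL.
One interval later, Cmin,ss = Cmax,ss·e^(−kτ) ≈ 22.606 × 0.0805 ≈ 1.820 mcg/mL.
Trough 1.8 mcg/mL vs MEC 1 mcg/mL: adequate.

1.8 mcg/mL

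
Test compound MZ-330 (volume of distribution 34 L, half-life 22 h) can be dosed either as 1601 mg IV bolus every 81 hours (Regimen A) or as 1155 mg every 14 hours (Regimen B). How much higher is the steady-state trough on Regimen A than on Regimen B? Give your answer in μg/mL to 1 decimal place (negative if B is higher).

-57.3 μg/mL

Regimen A: f = (1/2)^(81/22) ≈ 0.0779; Cmin,ss = (1601/34)·f/(1−f) ≈ 3.978 μg/mL.
Regimen B: f = (1/2)^(14/22) ≈ 0.6433; Cmin,ss = (1155/34)·f/(1−f) ≈ 61.265 μg/mL.
Difference ≈ 3.978 − 61.265 ≈ -57.287 μg/mL.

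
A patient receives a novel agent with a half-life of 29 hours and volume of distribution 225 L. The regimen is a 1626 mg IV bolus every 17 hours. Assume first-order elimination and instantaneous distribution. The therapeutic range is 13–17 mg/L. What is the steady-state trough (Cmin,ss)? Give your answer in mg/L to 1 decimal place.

τ/t½ = 17/29 ≈ 0.58621, so fraction remaining f = (1/2)^(17/29) ≈ 0.6661.
At steady state, accumulation factor R = 1/(1 − e^(−kτ)) ≈ 2.9949.
Single-dose peak C₀ = D/Vd = 1626/225 ≈ 7.227 mg/L.
Steady-state peak Cmax,ss = C₀·R ≈ 7.227 × 2.9949 ≈ 21.644 mg/L.
Steady-state trough Cmin,ss = Cmax,ss·f ≈ 21.644 × 0.6661 ≈ 14.417 mg/L.
Trough 14.4 mg/L vs MEC 13 mg/L: adequate.

14.4 mg/L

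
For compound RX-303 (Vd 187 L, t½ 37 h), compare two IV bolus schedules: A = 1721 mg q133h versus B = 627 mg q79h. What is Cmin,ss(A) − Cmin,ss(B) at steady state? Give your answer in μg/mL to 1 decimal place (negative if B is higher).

Regimen A: f = (1/2)^(133/37) ≈ 0.0828; Cmin,ss = (1721/187)·f/(1−f) ≈ 0.831 μg/mL.
Regimen B: f = (1/2)^(79/37) ≈ 0.2276; Cmin,ss = (627/187)·f/(1−f) ≈ 0.988 μg/mL.
Difference ≈ 0.831 − 0.988 ≈ -0.157 μg/mL.

-0.2 μg/mL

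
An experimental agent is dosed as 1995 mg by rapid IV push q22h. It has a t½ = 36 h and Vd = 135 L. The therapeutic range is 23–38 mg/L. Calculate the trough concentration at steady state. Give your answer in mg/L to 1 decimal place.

τ/t½ = 22/36 ≈ 0.61111, so fraction remaining f = (1/2)^(22/36) ≈ 0.6547.
At steady state, accumulation factor R = 1/(1 − e^(−kτ)) ≈ 2.8960.
Single-dose peak C₀ = D/Vd = 1995/135 ≈ 14.778 mg/L.
Steady-state peak Cmax,ss = C₀·R ≈ 14.778 × 2.8960 ≈ 42.797 mg/L.
Steady-state trough Cmin,ss = Cmax,ss·f ≈ 42.797 × 0.6547 ≈ 28.019 mg/L.
Trough 28.0 mg/L vs MEC 23 mg/L: adequate.

28.0 mg/L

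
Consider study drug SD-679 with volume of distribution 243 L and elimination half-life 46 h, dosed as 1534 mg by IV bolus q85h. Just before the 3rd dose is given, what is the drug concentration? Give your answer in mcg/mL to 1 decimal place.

2.2 mcg/mL

f = (1/2)^(τ/t½) = (1/2)^(85/46) ≈ 0.2778.
C₀ = D/Vd = 1534/243 ≈ 6.313 mcg/mL.
Before the 3rd dose, 2 doses have been given. Superposition: Cmin = C₀·(f + f²).
≈ 6.313 × (0.2778 + 0.0772) ≈ 6.313 × 0.3550 ≈ 2.241 mcg/mL.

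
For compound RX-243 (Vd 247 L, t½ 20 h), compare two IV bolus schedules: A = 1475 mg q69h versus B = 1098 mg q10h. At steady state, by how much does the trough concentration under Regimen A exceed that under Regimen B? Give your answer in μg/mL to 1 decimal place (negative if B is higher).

Regimen A: f = (1/2)^(69/20) ≈ 0.0915; Cmin,ss = (1475/247)·f/(1−f) ≈ 0.601 μg/mL.
Regimen B: f = (1/2)^(10/20) ≈ 0.7071; Cmin,ss = (1098/247)·f/(1−f) ≈ 10.732 μg/mL.
Difference ≈ 0.601 − 10.732 ≈ -10.131 μg/mL.

-10.1 μg/mL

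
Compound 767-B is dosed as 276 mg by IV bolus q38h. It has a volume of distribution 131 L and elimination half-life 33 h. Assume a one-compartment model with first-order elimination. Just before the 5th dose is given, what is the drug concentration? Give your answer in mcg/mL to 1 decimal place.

1.7 mcg/mL

f = (1/2)^(τ/t½) = (1/2)^(38/33) ≈ 0.4502.
C₀ = D/Vd = 276/131 ≈ 2.107 mcg/mL.
Before the 5th dose, 4 doses have been given. Superposition: Cmin = C₀·(f + f² + … + f^4).
≈ 2.107 × (0.4502 + 0.2027 + 0.0912 + 0.0411) ≈ 2.107 × 0.7852 ≈ 1.654 mcg/mL.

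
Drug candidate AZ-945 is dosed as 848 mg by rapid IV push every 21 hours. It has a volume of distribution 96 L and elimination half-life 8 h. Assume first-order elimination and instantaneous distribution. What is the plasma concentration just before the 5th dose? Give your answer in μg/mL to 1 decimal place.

f = (1/2)^(τ/t½) = (1/2)^(21/8) ≈ 0.1621.
C₀ = D/Vd = 848/96 ≈ 8.833 μg/mL.
Before the 5th dose, 4 doses have been given. Superposition: Cmin = C₀·(f + f² + … + f^4).
≈ 8.833 × (0.1621 + 0.0263 + 0.0043 + 0.0007) ≈ 8.833 × 0.1934 ≈ 1.708 μg/mL.

1.7 μg/mL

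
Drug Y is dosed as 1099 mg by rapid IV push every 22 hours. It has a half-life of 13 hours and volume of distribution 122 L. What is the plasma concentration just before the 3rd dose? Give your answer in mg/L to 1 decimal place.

f = (1/2)^(τ/t½) = (1/2)^(22/13) ≈ 0.3094.
C₀ = D/Vd = 1099/122 ≈ 9.008 mg/L.
Before the 3rd dose, 2 doses have been given. Superposition: Cmin = C₀·(f + f²).
≈ 9.008 × (0.3094 + 0.0957) ≈ 9.008 × 0.4051 ≈ 3.649 mg/L.

3.6 mg/L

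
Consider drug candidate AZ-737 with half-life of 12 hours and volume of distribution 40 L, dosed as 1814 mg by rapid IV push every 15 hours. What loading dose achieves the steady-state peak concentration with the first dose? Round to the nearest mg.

3130 mg

f = (1/2)^(15/12) ≈ 0.420448; accumulation ratio R = 1/(1−f) ≈ 1.72547.
Loading dose to hit Cmax,ss on first dose: D_load = D_maint·R ≈ 1814 × 1.72547 ≈ 3130.00 mg.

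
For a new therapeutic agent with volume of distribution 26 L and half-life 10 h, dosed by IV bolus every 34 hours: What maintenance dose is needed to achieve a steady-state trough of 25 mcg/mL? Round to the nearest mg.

6211 mg

τ/t½ = 34/10 ≈ 3.4, so f = (1/2)^(34/10) ≈ 0.094732.
Cmin,ss = (D/Vd)·f/(1−f), so D = Cmin,ss·Vd·(1−f)/f.
D = 25 × 26 × (1−f)/f ≈ 25 × 26 × 9.55610 ≈ 6211.47 mg.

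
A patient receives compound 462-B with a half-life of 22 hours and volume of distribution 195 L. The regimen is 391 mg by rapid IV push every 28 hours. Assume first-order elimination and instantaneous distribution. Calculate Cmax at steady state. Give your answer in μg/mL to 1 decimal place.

Over one 28-h interval, 28/22 ≈ 1.2727 half-lives elapse, leaving f ≈ 0.4139 of each dose.
At steady state, accumulation factor R = 1/(1 − e^(−kτ)) ≈ 1.7062.
Each bolus raises the concentration by D/Vd = 391/195 ≈ 2.005 μg/mL.
Cmax,ss = C₀/(1 − f) ≈ 2.005/0.5861 ≈ 3.421 μg/mL.

3.4 μg/mL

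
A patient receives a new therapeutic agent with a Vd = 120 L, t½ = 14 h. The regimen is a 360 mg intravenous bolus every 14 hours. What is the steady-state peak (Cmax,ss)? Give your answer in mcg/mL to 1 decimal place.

The dosing interval is 1 half-life, so f = 2^(−1) = 0.5.
At steady state, R = 1/(1 − 0.5) = 2/1.
Single-dose peak C₀ = D/Vd = 360/120 = 3 mcg/mL.
Steady-state peak Cmax,ss = C₀·R = 3 × 2/1 ≈ 6.000 mcg/mL.

6.0 mcg/mL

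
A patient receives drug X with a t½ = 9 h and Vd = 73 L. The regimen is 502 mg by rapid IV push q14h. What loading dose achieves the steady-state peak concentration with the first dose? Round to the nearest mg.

f = (1/2)^(14/9) ≈ 0.340198; accumulation ratio R = 1/(1−f) ≈ 1.51561.
Loading dose to hit Cmax,ss on first dose: D_load = D_maint·R ≈ 502 × 1.51561 ≈ 760.84 mg.

761 mg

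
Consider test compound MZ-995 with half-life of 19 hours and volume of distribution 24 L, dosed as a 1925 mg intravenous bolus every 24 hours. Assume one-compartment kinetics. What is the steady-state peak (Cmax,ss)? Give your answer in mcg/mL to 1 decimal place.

137.5 mcg/mL

τ/t½ = 24/19 ≈ 1.2632, so fraction remaining f = (1/2)^(24/19) ≈ 0.4166.
Accumulation ratio R = 1/(1 − f) ≈ 1/0.5834 ≈ 1.7141.
Single-dose peak C₀ = D/Vd = 1925/24 ≈ 80.208 mcg/mL.
Steady-state peak Cmax,ss = C₀·R ≈ 80.208 × 1.7141 ≈ 137.485 mcg/mL.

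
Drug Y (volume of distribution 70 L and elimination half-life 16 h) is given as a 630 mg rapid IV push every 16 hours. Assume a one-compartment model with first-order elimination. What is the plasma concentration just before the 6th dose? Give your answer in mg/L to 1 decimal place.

8.7 mg/L

f = (1/2)^(τ/t½) = (1/2)^(16/16) ≈ 0.5000.
C₀ = D/Vd = 630/70 ≈ 9.000 mg/L.
Before the 6th dose, 5 doses have been given. Superposition: Cmin = C₀·(f + f² + … + f^5).
≈ 9.000 × (0.5000 + 0.2500 + 0.1250 + 0.0625 + 0.0313) ≈ 9.000 × 0.9688 ≈ 8.719 mg/L.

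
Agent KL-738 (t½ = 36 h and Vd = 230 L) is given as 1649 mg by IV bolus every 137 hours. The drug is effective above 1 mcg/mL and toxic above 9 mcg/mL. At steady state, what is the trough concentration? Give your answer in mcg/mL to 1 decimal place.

τ/t½ = 137/36 ≈ 3.8056, so fraction remaining f = (1/2)^(137/36) ≈ 0.0715.
At steady state, accumulation factor R = 1/(1 − e^(−kτ)) ≈ 1.0770.
Single-dose peak C₀ = D/Vd = 1649/230 ≈ 7.170 mcg/mL.
Steady-state peak Cmax,ss = C₀·R ≈ 7.170 × 1.0770 ≈ 7.722 mcg/mL.
Steady-state trough Cmin,ss = Cmax,ss·f ≈ 7.722 × 0.0715 ≈ 0.552 mcg/mL.
Trough 0.6 mcg/mL vs MEC 1 mcg/mL: subtherapeutic.

0.6 mcg/mL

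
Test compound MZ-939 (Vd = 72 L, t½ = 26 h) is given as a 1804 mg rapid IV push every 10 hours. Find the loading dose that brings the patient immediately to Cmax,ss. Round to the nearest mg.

f = (1/2)^(10/26) ≈ 0.765983; accumulation ratio R = 1/(1−f) ≈ 4.27319.
Loading dose to hit Cmax,ss on first dose: D_load = D_maint·R ≈ 1804 × 4.27319 ≈ 7708.83 mg.

7709 mg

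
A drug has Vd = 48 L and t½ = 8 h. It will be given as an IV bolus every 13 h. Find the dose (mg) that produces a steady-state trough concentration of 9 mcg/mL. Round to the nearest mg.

900 mg

τ/t½ = 13/8 ≈ 1.625, so f = (1/2)^(13/8) ≈ 0.324210.
Cmin,ss = (D/Vd)·f/(1−f), so D = Cmin,ss·Vd·(1−f)/f.
D = 9 × 48 × (1−f)/f ≈ 9 × 48 × 2.08442 ≈ 900.47 mg.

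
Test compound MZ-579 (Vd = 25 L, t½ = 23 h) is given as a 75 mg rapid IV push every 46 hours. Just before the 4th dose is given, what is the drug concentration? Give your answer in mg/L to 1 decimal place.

1.0 mg/L

f = (1/2)^(τ/t½) = (1/2)^(46/23) ≈ 0.2500.
C₀ = D/Vd = 75/25 ≈ 3.000 mg/L.
Before the 4th dose, 3 doses have been given. Superposition: Cmin = C₀·(f + f² + … + f^3).
≈ 3.000 × (0.2500 + 0.0625 + 0.0156) ≈ 3.000 × 0.3281 ≈ 0.984 mg/L.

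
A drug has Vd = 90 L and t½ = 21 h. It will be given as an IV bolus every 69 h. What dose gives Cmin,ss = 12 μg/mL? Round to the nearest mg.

9452 mg

τ/t½ = 69/21 ≈ 3.2857, so f = (1/2)^(69/21) ≈ 0.102542.
Cmin,ss = (D/Vd)·f/(1−f), so D = Cmin,ss·Vd·(1−f)/f.
D = 12 × 90 × (1−f)/f ≈ 12 × 90 × 8.75210 ≈ 9452.27 mg.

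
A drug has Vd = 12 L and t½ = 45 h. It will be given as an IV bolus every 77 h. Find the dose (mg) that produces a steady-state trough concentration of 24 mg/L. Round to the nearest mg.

655 mg

τ/t½ = 77/45 ≈ 1.7111, so f = (1/2)^(77/45) ≈ 0.305425.
Cmin,ss = (D/Vd)·f/(1−f), so D = Cmin,ss·Vd·(1−f)/f.
D = 24 × 12 × (1−f)/f ≈ 24 × 12 × 2.27413 ≈ 654.95 mg.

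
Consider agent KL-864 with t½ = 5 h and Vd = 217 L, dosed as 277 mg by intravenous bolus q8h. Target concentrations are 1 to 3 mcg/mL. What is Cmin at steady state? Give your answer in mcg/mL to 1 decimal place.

0.6 mcg/mL

τ/t½ = 8/5 ≈ 1.6, so fraction remaining f = (1/2)^(8/5) ≈ 0.3299.
Each bolus raises the concentration by D/Vd = 277/217 ≈ 1.276 mcg/mL.
Steady-state trough Cmin,ss = C₀·f/(1−f) ≈ 1.276 × 0.3299/0.6701 ≈ 0.628 mcg/mL.
Trough 0.6 mcg/mL vs MEC 1 mcg/mL: subtherapeutic.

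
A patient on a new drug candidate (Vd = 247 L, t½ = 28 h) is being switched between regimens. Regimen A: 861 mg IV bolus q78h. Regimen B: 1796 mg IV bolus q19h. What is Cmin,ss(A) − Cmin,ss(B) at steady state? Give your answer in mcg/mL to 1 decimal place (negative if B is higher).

-11.5 mcg/mL

Regimen A: f = (1/2)^(78/28) ≈ 0.1450; Cmin,ss = (861/247)·f/(1−f) ≈ 0.591 mcg/mL.
Regimen B: f = (1/2)^(19/28) ≈ 0.6248; Cmin,ss = (1796/247)·f/(1−f) ≈ 12.108 mcg/mL.
Difference ≈ 0.591 − 12.108 ≈ -11.517 mcg/mL.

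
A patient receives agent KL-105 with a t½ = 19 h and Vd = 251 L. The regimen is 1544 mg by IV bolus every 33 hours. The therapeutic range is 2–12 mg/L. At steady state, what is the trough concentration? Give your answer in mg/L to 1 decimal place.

2.6 mg/L

τ/t½ = 33/19 ≈ 1.7368, so fraction remaining f = (1/2)^(33/19) ≈ 0.3000.
At steady state, accumulation factor R = 1/(1 − e^(−kτ)) ≈ 1.4286.
Each bolus raises the concentration by D/Vd = 1544/251 ≈ 6.151 mg/L.
Steady-state peak Cmax,ss = C₀·R ≈ 6.151 × 1.4286 ≈ 8.787 mg/L.
One interval later, Cmin,ss = Cmax,ss·e^(−kτ) ≈ 8.787 × 0.3000 ≈ 2.636 mg/L.
Trough 2.6 mg/L vs MEC 2 mg/L: adequate.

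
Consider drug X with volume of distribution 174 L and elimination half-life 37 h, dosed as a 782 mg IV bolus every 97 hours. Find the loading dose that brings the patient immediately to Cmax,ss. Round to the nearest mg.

f = (1/2)^(97/37) ≈ 0.162485; accumulation ratio R = 1/(1−f) ≈ 1.19401.
Loading dose to hit Cmax,ss on first dose: D_load = D_maint·R ≈ 782 × 1.19401 ≈ 933.72 mg.

934 mg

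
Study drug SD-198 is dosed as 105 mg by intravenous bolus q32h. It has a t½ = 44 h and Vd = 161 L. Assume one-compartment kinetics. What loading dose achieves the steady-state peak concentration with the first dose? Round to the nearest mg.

f = (1/2)^(32/44) ≈ 0.604045; accumulation ratio R = 1/(1−f) ≈ 2.52554.
Loading dose to hit Cmax,ss on first dose: D_load = D_maint·R ≈ 105 × 2.52554 ≈ 265.18 mg.

265 mg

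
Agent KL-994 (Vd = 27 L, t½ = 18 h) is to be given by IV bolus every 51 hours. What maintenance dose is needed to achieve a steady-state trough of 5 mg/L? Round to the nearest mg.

827 mg

τ/t½ = 51/18 ≈ 2.8333, so f = (1/2)^(51/18) ≈ 0.140308.
Cmin,ss = (D/Vd)·f/(1−f), so D = Cmin,ss·Vd·(1−f)/f.
D = 5 × 27 × (1−f)/f ≈ 5 × 27 × 6.12718 ≈ 827.17 mg.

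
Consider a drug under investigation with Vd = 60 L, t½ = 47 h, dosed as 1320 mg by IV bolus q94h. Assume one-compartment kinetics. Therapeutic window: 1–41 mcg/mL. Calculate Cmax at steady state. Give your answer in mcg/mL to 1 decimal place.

τ = 94 h = 2 half-lives, so f = (1/2)^2 = 0.25.
At steady state, R = 1/(1 − 0.25) = 4/3.
Single-dose peak C₀ = D/Vd = 1320/60 = 22 mcg/mL.
Steady-state peak Cmax,ss = C₀·R = 22 × 4/3 ≈ 29.333 mcg/mL.
Peak 29.3 mcg/mL vs MTC 41 mcg/mL: below toxic threshold.

29.3 mcg/mL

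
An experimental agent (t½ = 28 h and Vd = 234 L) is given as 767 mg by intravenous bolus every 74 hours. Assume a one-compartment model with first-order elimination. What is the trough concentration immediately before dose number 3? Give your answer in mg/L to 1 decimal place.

f = (1/2)^(τ/t½) = (1/2)^(74/28) ≈ 0.1601.
C₀ = D/Vd = 767/234 ≈ 3.278 mg/L.
Before the 3rd dose, 2 doses have been given. Superposition: Cmin = C₀·(f + f²).
≈ 3.278 × (0.1601 + 0.0256) ≈ 3.278 × 0.1857 ≈ 0.609 mg/L.

0.6 mg/L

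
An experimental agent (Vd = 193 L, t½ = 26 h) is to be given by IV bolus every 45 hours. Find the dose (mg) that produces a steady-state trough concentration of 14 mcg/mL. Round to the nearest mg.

6266 mg

τ/t½ = 45/26 ≈ 1.7308, so f = (1/2)^(45/26) ≈ 0.301291.
Cmin,ss = (D/Vd)·f/(1−f), so D = Cmin,ss·Vd·(1−f)/f.
D = 14 × 193 × (1−f)/f ≈ 14 × 193 × 2.31905 ≈ 6266.07 mg.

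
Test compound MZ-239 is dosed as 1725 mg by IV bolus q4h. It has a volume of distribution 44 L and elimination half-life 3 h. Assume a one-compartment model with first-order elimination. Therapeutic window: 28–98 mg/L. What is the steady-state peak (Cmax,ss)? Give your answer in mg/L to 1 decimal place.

τ/t½ = 4/3 ≈ 1.3333, so fraction remaining f = (1/2)^(4/3) ≈ 0.3969.
Accumulation ratio R = 1/(1 − f) ≈ 1/0.6031 ≈ 1.6581.
Single-dose peak C₀ = D/Vd = 1725/44 ≈ 39.205 mg/L.
Steady-state peak Cmax,ss = C₀·R ≈ 39.205 × 1.6581 ≈ 65.006 mg/L.
Peak 65.0 mg/L vs MTC 98 mg/L: below toxic threshold.

65.0 mg/L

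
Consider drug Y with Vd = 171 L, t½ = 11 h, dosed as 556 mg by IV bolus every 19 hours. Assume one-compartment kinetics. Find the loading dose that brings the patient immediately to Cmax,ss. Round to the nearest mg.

f = (1/2)^(19/11) ≈ 0.302022; accumulation ratio R = 1/(1−f) ≈ 1.43271.
Loading dose to hit Cmax,ss on first dose: D_load = D_maint·R ≈ 556 × 1.43271 ≈ 796.59 mg.

797 mg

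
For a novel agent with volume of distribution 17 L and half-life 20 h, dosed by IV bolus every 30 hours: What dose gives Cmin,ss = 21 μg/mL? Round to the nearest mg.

653 mg

τ/t½ = 30/20 ≈ 1.5, so f = (1/2)^(30/20) ≈ 0.353553.
Cmin,ss = (D/Vd)·f/(1−f), so D = Cmin,ss·Vd·(1−f)/f.
D = 21 × 17 × (1−f)/f ≈ 21 × 17 × 1.82843 ≈ 652.75 mg.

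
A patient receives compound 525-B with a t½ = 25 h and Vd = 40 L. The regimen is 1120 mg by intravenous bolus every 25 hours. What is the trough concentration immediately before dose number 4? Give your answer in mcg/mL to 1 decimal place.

f = (1/2)^(τ/t½) = (1/2)^(25/25) ≈ 0.5000.
C₀ = D/Vd = 1120/40 ≈ 28.000 mcg/mL.
Before the 4th dose, 3 doses have been given. Superposition: Cmin = C₀·(f + f² + … + f^3).
≈ 28.000 × (0.5000 + 0.2500 + 0.1250) ≈ 28.000 × 0.8750 ≈ 24.500 mcg/mL.

24.5 mcg/mL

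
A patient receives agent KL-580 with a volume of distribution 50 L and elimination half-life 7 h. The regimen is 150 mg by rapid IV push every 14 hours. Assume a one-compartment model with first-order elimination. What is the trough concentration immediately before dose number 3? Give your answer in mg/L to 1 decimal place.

0.9 mg/L

f = (1/2)^(τ/t½) = (1/2)^(14/7) ≈ 0.2500.
C₀ = D/Vd = 150/50 ≈ 3.000 mg/L.
Before the 3rd dose, 2 doses have been given. Superposition: Cmin = C₀·(f + f²).
≈ 3.000 × (0.2500 + 0.0625) ≈ 3.000 × 0.3125 ≈ 0.938 mg/L.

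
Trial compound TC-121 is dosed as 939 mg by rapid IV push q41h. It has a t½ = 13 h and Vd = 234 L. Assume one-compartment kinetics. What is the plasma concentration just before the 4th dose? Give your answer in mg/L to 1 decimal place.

0.5 mg/L

f = (1/2)^(τ/t½) = (1/2)^(41/13) ≈ 0.1124.
C₀ = D/Vd = 939/234 ≈ 4.013 mg/L.
Before the 4th dose, 3 doses have been given. Superposition: Cmin = C₀·(f + f² + … + f^3).
≈ 4.013 × (0.1124 + 0.0126 + 0.0014) ≈ 4.013 × 0.1264 ≈ 0.507 mg/L.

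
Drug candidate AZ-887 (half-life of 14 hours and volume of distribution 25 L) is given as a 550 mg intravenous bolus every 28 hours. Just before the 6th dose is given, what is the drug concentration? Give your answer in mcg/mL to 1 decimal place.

7.3 mcg/mL

f = (1/2)^(τ/t½) = (1/2)^(28/14) ≈ 0.2500.
C₀ = D/Vd = 550/25 ≈ 22.000 mcg/mL.
Before the 6th dose, 5 doses have been given. Superposition: Cmin = C₀·(f + f² + … + f^5).
≈ 22.000 × (0.2500 + 0.0625 + 0.0156 + 0.0039 + 0.0010) ≈ 22.000 × 0.3330 ≈ 7.326 mcg/mL.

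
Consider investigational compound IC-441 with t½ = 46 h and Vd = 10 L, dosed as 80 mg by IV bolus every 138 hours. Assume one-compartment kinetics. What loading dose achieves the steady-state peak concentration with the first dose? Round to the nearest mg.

91 mg

f = (1/2)^(138/46) ≈ 0.125000; accumulation ratio R = 1/(1−f) ≈ 1.14286.
Loading dose to hit Cmax,ss on first dose: D_load = D_maint·R ≈ 80 × 1.14286 ≈ 91.43 mg.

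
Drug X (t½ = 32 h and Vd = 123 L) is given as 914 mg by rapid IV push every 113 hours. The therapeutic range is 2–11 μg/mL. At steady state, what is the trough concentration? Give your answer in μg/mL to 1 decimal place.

0.7 μg/mL

τ/t½ = 113/32 ≈ 3.5312, so fraction remaining f = (1/2)^(113/32) ≈ 0.0865.
Each bolus raises the concentration by D/Vd = 914/123 ≈ 7.431 μg/mL.
Steady-state trough Cmin,ss = C₀·f/(1−f) ≈ 7.431 × 0.0865/0.9135 ≈ 0.704 μg/mL.
Trough 0.7 μg/mL vs MEC 2 μg/mL: subtherapeutic.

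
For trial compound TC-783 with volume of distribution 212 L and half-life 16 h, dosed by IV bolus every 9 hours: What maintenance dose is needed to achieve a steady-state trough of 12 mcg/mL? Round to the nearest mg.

τ/t½ = 9/16 ≈ 0.5625, so f = (1/2)^(9/16) ≈ 0.677128.
Cmin,ss = (D/Vd)·f/(1−f), so D = Cmin,ss·Vd·(1−f)/f.
D = 12 × 212 × (1−f)/f ≈ 12 × 212 × 0.47683 ≈ 1213.06 mg.

1213 mg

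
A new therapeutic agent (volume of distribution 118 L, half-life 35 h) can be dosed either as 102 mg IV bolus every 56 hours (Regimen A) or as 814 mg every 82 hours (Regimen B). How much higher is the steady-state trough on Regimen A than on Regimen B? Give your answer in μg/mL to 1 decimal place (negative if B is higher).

Regimen A: f = (1/2)^(56/35) ≈ 0.3299; Cmin,ss = (102/118)·f/(1−f) ≈ 0.426 μg/mL.
Regimen B: f = (1/2)^(82/35) ≈ 0.1971; Cmin,ss = (814/118)·f/(1−f) ≈ 1.693 μg/mL.
Difference ≈ 0.426 − 1.693 ≈ -1.267 μg/mL.

-1.3 μg/mL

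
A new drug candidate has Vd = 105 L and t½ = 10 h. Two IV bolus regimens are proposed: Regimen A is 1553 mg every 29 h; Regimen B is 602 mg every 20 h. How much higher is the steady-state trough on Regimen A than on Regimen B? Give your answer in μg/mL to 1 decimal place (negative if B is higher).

Regimen A: f = (1/2)^(29/10) ≈ 0.1340; Cmin,ss = (1553/105)·f/(1−f) ≈ 2.289 μg/mL.
Regimen B: f = (1/2)^(20/10) ≈ 0.2500; Cmin,ss = (602/105)·f/(1−f) ≈ 1.911 μg/mL.
Difference ≈ 2.289 − 1.911 ≈ 0.378 μg/mL.

0.4 μg/mL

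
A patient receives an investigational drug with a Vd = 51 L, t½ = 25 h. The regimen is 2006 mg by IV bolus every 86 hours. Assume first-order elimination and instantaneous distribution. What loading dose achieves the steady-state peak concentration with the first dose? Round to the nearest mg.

f = (1/2)^(86/25) ≈ 0.092142; accumulation ratio R = 1/(1−f) ≈ 1.10149.
Loading dose to hit Cmax,ss on first dose: D_load = D_maint·R ≈ 2006 × 1.10149 ≈ 2209.59 mg.

2210 mg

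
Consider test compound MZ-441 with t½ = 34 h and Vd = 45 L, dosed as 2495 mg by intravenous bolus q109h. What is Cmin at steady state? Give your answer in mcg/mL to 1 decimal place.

Over one 109-h interval, 109/34 ≈ 3.2059 half-lives elapse, leaving f ≈ 0.1084 of each dose.
Single-dose peak C₀ = D/Vd = 2495/45 ≈ 55.444 mcg/mL.
Steady-state trough Cmin,ss = C₀·f/(1−f) ≈ 55.444 × 0.1084/0.8916 ≈ 6.741 mcg/mL.

6.7 mcg/mL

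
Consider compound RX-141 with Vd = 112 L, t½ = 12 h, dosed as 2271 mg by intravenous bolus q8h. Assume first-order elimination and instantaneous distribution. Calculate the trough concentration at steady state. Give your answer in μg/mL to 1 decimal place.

34.5 μg/mL

τ/t½ = 8/12 ≈ 0.66667, so fraction remaining f = (1/2)^(8/12) ≈ 0.6300.
Each bolus raises the concentration by D/Vd = 2271/112 ≈ 20.277 μg/mL.
Steady-state trough Cmin,ss = C₀·f/(1−f) ≈ 20.277 × 0.6300/0.3700 ≈ 34.526 μg/mL.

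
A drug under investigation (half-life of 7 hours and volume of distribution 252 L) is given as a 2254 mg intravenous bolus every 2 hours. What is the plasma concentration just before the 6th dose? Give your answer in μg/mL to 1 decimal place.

f = (1/2)^(τ/t½) = (1/2)^(2/7) ≈ 0.8203.
C₀ = D/Vd = 2254/252 ≈ 8.944 μg/mL.
Before the 6th dose, 5 doses have been given. Superposition: Cmin = C₀·(f + f² + … + f^5).
≈ 8.944 × (0.8203 + 0.6729 + 0.5520 + 0.4528 + 0.3714) ≈ 8.944 × 2.8694 ≈ 25.664 μg/mL.

25.7 μg/mL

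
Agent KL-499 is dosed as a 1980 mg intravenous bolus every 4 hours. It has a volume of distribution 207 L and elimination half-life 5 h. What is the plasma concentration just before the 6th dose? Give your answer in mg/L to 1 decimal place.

12.1 mg/L

f = (1/2)^(τ/t½) = (1/2)^(4/5) ≈ 0.5743.
C₀ = D/Vd = 1980/207 ≈ 9.565 mg/L.
Before the 6th dose, 5 doses have been given. Superposition: Cmin = C₀·(f + f² + … + f^5).
≈ 9.565 × (0.5743 + 0.3298 + 0.1894 + 0.1088 + 0.0625) ≈ 9.565 × 1.2648 ≈ 12.098 mg/L.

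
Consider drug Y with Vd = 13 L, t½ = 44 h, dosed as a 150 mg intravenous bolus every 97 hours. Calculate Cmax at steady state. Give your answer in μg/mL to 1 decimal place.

Over one 97-h interval, 97/44 ≈ 2.2045 half-lives elapse, leaving f ≈ 0.2170 of each dose.
At steady state, accumulation factor R = 1/(1 − e^(−kτ)) ≈ 1.2771.
Each bolus raises the concentration by D/Vd = 150/13 ≈ 11.538 μg/mL.
Steady-state peak Cmax,ss = C₀·R ≈ 11.538 × 1.2771 ≈ 14.735 μg/mL.

14.7 μg/mL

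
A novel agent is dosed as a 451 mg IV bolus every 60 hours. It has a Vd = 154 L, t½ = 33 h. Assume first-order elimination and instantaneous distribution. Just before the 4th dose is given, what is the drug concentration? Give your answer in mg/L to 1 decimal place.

1.1 mg/L

f = (1/2)^(τ/t½) = (1/2)^(60/33) ≈ 0.2836.
C₀ = D/Vd = 451/154 ≈ 2.929 mg/L.
Before the 4th dose, 3 doses have been given. Superposition: Cmin = C₀·(f + f² + … + f^3).
≈ 2.929 × (0.2836 + 0.0804 + 0.0228) ≈ 2.929 × 0.3868 ≈ 1.133 mg/L.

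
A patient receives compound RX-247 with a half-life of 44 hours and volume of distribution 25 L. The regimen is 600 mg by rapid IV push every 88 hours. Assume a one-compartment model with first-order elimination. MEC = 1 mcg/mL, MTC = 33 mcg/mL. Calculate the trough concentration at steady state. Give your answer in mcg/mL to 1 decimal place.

8.0 mcg/mL

The dosing interval is 2 half-lives, so f = 2^(−2) = 0.25.
Accumulation ratio R = 1/(1 − f) = 1/0.75 = 4/3.
Single-dose peak C₀ = D/Vd = 600/25 = 24 mcg/mL.
Steady-state peak Cmax,ss = C₀·R = 24 × 4/3 ≈ 32.000 mcg/mL.
Steady-state trough Cmin,ss = Cmax,ss·f ≈ 32.000 × 0.25 ≈ 8.000 mcg/mL.
Trough 8.0 mcg/mL vs MEC 1 mcg/mL: adequate.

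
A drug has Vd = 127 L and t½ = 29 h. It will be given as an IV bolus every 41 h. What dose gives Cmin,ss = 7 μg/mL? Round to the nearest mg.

τ/t½ = 41/29 ≈ 1.4138, so f = (1/2)^(41/29) ≈ 0.375324.
Cmin,ss = (D/Vd)·f/(1−f), so D = Cmin,ss·Vd·(1−f)/f.
D = 7 × 127 × (1−f)/f ≈ 7 × 127 × 1.66436 ≈ 1479.62 mg.

1480 mg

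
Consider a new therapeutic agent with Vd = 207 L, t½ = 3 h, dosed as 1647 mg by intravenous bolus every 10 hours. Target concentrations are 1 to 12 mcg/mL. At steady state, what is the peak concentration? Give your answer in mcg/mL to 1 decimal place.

k = ln2/t½ = ln2/3 ≈ 0.231049 h⁻¹; fraction remaining f = e^(−kτ) = e^(−0.231049×10) ≈ 0.0992.
At steady state, accumulation factor R = 1/(1 − e^(−kτ)) ≈ 1.1101.
Each bolus raises the concentration by D/Vd = 1647/207 ≈ 7.957 mcg/mL.
Steady-state peak Cmax,ss = C₀·R ≈ 7.957 × 1.1101 ≈ 8.833 mcg/mL.
Peak 8.8 mcg/mL vs MTC 12 mcg/mL: below toxic threshold.

8.8 mcg/mL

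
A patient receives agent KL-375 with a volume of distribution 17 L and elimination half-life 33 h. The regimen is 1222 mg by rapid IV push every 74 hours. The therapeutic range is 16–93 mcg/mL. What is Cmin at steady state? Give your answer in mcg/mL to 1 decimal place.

19.3 mcg/mL

k = ln2/t½ = ln2/33 ≈ 0.021004 h⁻¹; fraction remaining f = e^(−kτ) = e^(−0.021004×74) ≈ 0.2113.
Accumulation ratio R = 1/(1 − f) ≈ 1/0.7887 ≈ 1.2679.
Each bolus raises the concentration by D/Vd = 1222/17 ≈ 71.882 mcg/mL.
Steady-state peak Cmax,ss = C₀·R ≈ 71.882 × 1.2679 ≈ 91.139 mcg/mL.
Steady-state trough Cmin,ss = Cmax,ss·f ≈ 91.139 × 0.2113 ≈ 19.258 mcg/mL.
Trough 19.3 mcg/mL vs MEC 16 mcg/mL: adequate.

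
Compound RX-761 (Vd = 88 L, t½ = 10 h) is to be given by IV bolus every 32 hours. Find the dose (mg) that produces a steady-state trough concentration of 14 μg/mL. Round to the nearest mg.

τ/t½ = 32/10 ≈ 3.2, so f = (1/2)^(32/10) ≈ 0.108819.
Cmin,ss = (D/Vd)·f/(1−f), so D = Cmin,ss·Vd·(1−f)/f.
D = 14 × 88 × (1−f)/f ≈ 14 × 88 × 8.18957 ≈ 10089.55 mg.

10090 mg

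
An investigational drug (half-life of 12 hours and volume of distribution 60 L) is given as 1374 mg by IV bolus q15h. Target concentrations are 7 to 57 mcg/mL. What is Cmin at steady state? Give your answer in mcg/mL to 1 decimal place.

16.6 mcg/mL

Over one 15-h interval, 15/12 ≈ 1.25 half-lives elapse, leaving f ≈ 0.4204 of each dose.
Accumulation ratio R = 1/(1 − f) ≈ 1/0.5796 ≈ 1.7253.
Single-dose peak C₀ = D/Vd = 1374/60 ≈ 22.900 mcg/mL.
Cmax,ss = C₀/(1 − f) ≈ 22.900/0.5796 ≈ 39.510 mcg/mL.
One interval later, Cmin,ss = Cmax,ss·e^(−kτ) ≈ 39.510 × 0.4204 ≈ 16.610 mcg/mL.
Trough 16.6 mcg/mL vs MEC 7 mcg/mL: adequate.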